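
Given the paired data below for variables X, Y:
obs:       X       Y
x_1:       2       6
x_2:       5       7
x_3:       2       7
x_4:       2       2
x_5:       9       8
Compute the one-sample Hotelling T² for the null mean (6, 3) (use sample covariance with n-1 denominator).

Step 1 — sample mean vector:
  mean(X) = (2 + 5 + 2 + 2 + 9) / 5 = 20/5 = 4
  mean(Y) = (6 + 7 + 7 + 2 + 8) / 5 = 30/5 = 6
  x̄ = (4, 6),  deviation x̄ - mu_0 = (4, 6) - (6, 3) = (-2, 3).

Step 2 — sample covariance matrix, S[i,j] = (1/(n-1)) · Σ_k (x_{k,i} - mean_i) · (x_{k,j} - mean_j), divisor n-1 = 4:
  S[X,X] = ((-2)·(-2) + (1)·(1) + (-2)·(-2) + (-2)·(-2) + (5)·(5)) / 4 = 38/4 = 9.5
  S[X,Y] = ((-2)·(0) + (1)·(1) + (-2)·(1) + (-2)·(-4) + (5)·(2)) / 4 = 17/4 = 4.25
  S[Y,Y] = ((0)·(0) + (1)·(1) + (1)·(1) + (-4)·(-4) + (2)·(2)) / 4 = 22/4 = 5.5
  S = [[9.5, 4.25],
 [4.25, 5.5]].

Step 3 — invert S. det(S) = 9.5·5.5 - (4.25)² = 34.1875.
  S^{-1} = (1/det) · [[d, -b], [-b, a]] = [[0.1609, -0.1243],
 [-0.1243, 0.2779]].

Step 4 — quadratic form (x̄ - mu_0)^T · S^{-1} · (x̄ - mu_0):
  S^{-1} · (x̄ - mu_0) = (-0.6947, 1.0823),
  (x̄ - mu_0)^T · [...] = (-2)·(-0.6947) + (3)·(1.0823) = 4.6362.

Step 5 — scale by n: T² = 5 · 4.6362 = 23.181.

T² ≈ 23.181


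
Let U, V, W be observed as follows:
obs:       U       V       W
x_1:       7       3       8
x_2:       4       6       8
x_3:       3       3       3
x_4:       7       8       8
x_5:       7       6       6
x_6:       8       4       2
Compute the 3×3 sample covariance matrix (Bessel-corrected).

Step 1 — column means:
  mean(U) = (7 + 4 + 3 + 7 + 7 + 8) / 6 = 36/6 = 6
  mean(V) = (3 + 6 + 3 + 8 + 6 + 4) / 6 = 30/6 = 5
  mean(W) = (8 + 8 + 3 + 8 + 6 + 2) / 6 = 35/6 = 5.8333

Step 2 — sample covariance S[i,j] = (1/(n-1)) · Σ_k (x_{k,i} - mean_i) · (x_{k,j} - mean_j), with n-1 = 5.
  S[U,U] = ((1)·(1) + (-2)·(-2) + (-3)·(-3) + (1)·(1) + (1)·(1) + (2)·(2)) / 5 = 20/5 = 4
  S[U,V] = ((1)·(-2) + (-2)·(1) + (-3)·(-2) + (1)·(3) + (1)·(1) + (2)·(-1)) / 5 = 4/5 = 0.8
  S[U,W] = ((1)·(2.1667) + (-2)·(2.1667) + (-3)·(-2.8333) + (1)·(2.1667) + (1)·(0.1667) + (2)·(-3.8333)) / 5 = 1/5 = 0.2
  S[V,V] = ((-2)·(-2) + (1)·(1) + (-2)·(-2) + (3)·(3) + (1)·(1) + (-1)·(-1)) / 5 = 20/5 = 4
  S[V,W] = ((-2)·(2.1667) + (1)·(2.1667) + (-2)·(-2.8333) + (3)·(2.1667) + (1)·(0.1667) + (-1)·(-3.8333)) / 5 = 14/5 = 2.8
  S[W,W] = ((2.1667)·(2.1667) + (2.1667)·(2.1667) + (-2.8333)·(-2.8333) + (2.1667)·(2.1667) + (0.1667)·(0.1667) + (-3.8333)·(-3.8333)) / 5 = 36.8333/5 = 7.3667

S is symmetric (S[j,i] = S[i,j]). Assembling:

S = [[4, 0.8, 0.2],
 [0.8, 4, 2.8],
 [0.2, 2.8, 7.3667]]


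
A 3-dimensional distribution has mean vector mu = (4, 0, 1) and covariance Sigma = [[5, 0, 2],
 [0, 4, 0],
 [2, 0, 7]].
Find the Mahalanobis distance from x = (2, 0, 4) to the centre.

Step 1 — centre the observation: (x - mu) = (-2, 0, 3).

Step 2 — invert Sigma (cofactor / det for 3×3, or solve directly):
  Sigma^{-1} = [[0.2258, 0, -0.0645],
 [0, 0.25, 0],
 [-0.0645, 0, 0.1613]].

Step 3 — form the quadratic (x - mu)^T · Sigma^{-1} · (x - mu):
  Sigma^{-1} · (x - mu) = (-0.6452, 0, 0.6129).
  (x - mu)^T · [Sigma^{-1} · (x - mu)] = (-2)·(-0.6452) + (0)·(0) + (3)·(0.6129) = 3.129.

Step 4 — take square root: d = √(3.129) ≈ 1.7689.

d(x, mu) = √(3.129) ≈ 1.7689


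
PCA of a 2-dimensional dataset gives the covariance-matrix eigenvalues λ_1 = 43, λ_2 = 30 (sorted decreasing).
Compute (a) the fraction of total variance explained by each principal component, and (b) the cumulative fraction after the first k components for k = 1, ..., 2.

Step 1 — total variance = trace(Sigma) = Σ λ_i = 43 + 30 = 73.

Step 2 — fraction explained by component i = λ_i / Σ λ:
  PC1: 43/73 = 0.589
  PC2: 30/73 = 0.411

Step 3 — cumulative fraction after k components = (λ_1 + ... + λ_k) / Σ λ:
  k = 1: 43/73 = 0.589
  k = 2: (43 + 30)/73 = 73/73 = 1

Summary (fraction, with percent):

explained: PC1 0.589 (58.9%), PC2 0.411 (41.1%);  cumulative: 0.589, 1


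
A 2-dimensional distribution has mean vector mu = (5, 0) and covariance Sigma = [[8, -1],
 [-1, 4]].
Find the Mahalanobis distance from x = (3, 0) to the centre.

Step 1 — centre the observation: (x - mu) = (-2, 0).

Step 2 — invert Sigma. det(Sigma) = 8·4 - (-1)² = 31.
  Sigma^{-1} = (1/det) · [[d, -b], [-b, a]] = [[0.129, 0.0323],
 [0.0323, 0.2581]].

Step 3 — form the quadratic (x - mu)^T · Sigma^{-1} · (x - mu):
  Sigma^{-1} · (x - mu) = (-0.2581, -0.0645).
  (x - mu)^T · [Sigma^{-1} · (x - mu)] = (-2)·(-0.2581) + (0)·(-0.0645) = 0.5161.

Step 4 — take square root: d = √(0.5161) ≈ 0.7184.

d(x, mu) = √(0.5161) ≈ 0.7184


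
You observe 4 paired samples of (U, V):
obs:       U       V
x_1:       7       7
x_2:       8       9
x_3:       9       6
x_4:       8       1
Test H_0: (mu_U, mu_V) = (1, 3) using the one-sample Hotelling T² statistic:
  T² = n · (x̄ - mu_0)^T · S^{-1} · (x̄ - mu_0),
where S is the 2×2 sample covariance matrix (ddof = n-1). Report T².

Step 1 — sample mean vector:
  mean(U) = (7 + 8 + 9 + 8) / 4 = 32/4 = 8
  mean(V) = (7 + 9 + 6 + 1) / 4 = 23/4 = 5.75
  x̄ = (8, 5.75),  deviation x̄ - mu_0 = (8, 5.75) - (1, 3) = (7, 2.75).

Step 2 — sample covariance matrix, S[i,j] = (1/(n-1)) · Σ_k (x_{k,i} - mean_i) · (x_{k,j} - mean_j), divisor n-1 = 3:
  S[U,U] = ((-1)·(-1) + (0)·(0) + (1)·(1) + (0)·(0)) / 3 = 2/3 = 0.6667
  S[U,V] = ((-1)·(1.25) + (0)·(3.25) + (1)·(0.25) + (0)·(-4.75)) / 3 = -1/3 = -0.3333
  S[V,V] = ((1.25)·(1.25) + (3.25)·(3.25) + (0.25)·(0.25) + (-4.75)·(-4.75)) / 3 = 34.75/3 = 11.5833
  S = [[0.6667, -0.3333],
 [-0.3333, 11.5833]].

Step 3 — invert S. det(S) = 0.6667·11.5833 - (-0.3333)² = 7.6111.
  S^{-1} = (1/det) · [[d, -b], [-b, a]] = [[1.5219, 0.0438],
 [0.0438, 0.0876]].

Step 4 — quadratic form (x̄ - mu_0)^T · S^{-1} · (x̄ - mu_0):
  S^{-1} · (x̄ - mu_0) = (10.7737, 0.5474),
  (x̄ - mu_0)^T · [...] = (7)·(10.7737) + (2.75)·(0.5474) = 76.9215.

Step 5 — scale by n: T² = 4 · 76.9215 = 307.6861.

T² ≈ 307.6861


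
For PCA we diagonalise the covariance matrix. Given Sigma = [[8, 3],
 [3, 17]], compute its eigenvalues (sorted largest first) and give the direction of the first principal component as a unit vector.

Step 1 — characteristic polynomial of 2×2 Sigma:
  det(Sigma - λI) = λ² - trace · λ + det = 0.
  trace = 8 + 17 = 25, det = 8·17 - (3)² = 127.
Step 2 — discriminant:
  Δ = trace² - 4·det = 625 - 508 = 117.
Step 3 — eigenvalues:
  λ = (trace ± √Δ)/2 = (25 ± 10.8167)/2,
  λ_1 = 17.9083,  λ_2 = 7.0917.

Step 4 — unit eigenvector for λ_1: solve (Sigma - λ_1 I)v = 0. First row:
  (8 - 17.9083)·v_x + (3)·v_y = 0, i.e. (-9.9083)·v_x + (3)·v_y = 0,
  so v ∝ (b, λ_1 - a) = (3, 9.9083) = u.
  ||u|| = √((3)² + (9.9083)²) = √(107.1749) ≈ 10.3525,
  v_1 = u/||u|| ≈ (0.2898, 0.9571) (||v_1|| = 1).

λ_1 = 17.9083,  λ_2 = 7.0917;  v_1 ≈ (0.2898, 0.9571)


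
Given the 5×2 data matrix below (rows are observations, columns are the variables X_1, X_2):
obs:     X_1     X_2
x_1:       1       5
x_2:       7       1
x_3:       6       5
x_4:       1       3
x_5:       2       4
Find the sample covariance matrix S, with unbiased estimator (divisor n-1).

Step 1 — column means:
  mean(X_1) = (1 + 7 + 6 + 1 + 2) / 5 = 17/5 = 3.4
  mean(X_2) = (5 + 1 + 5 + 3 + 4) / 5 = 18/5 = 3.6

Step 2 — sample covariance S[i,j] = (1/(n-1)) · Σ_k (x_{k,i} - mean_i) · (x_{k,j} - mean_j), with n-1 = 4.
  S[X_1,X_1] = ((-2.4)·(-2.4) + (3.6)·(3.6) + (2.6)·(2.6) + (-2.4)·(-2.4) + (-1.4)·(-1.4)) / 4 = 33.2/4 = 8.3
  S[X_1,X_2] = ((-2.4)·(1.4) + (3.6)·(-2.6) + (2.6)·(1.4) + (-2.4)·(-0.6) + (-1.4)·(0.4)) / 4 = -8.2/4 = -2.05
  S[X_2,X_2] = ((1.4)·(1.4) + (-2.6)·(-2.6) + (1.4)·(1.4) + (-0.6)·(-0.6) + (0.4)·(0.4)) / 4 = 11.2/4 = 2.8

S is symmetric (S[j,i] = S[i,j]). Assembling:

S = [[8.3, -2.05],
 [-2.05, 2.8]]


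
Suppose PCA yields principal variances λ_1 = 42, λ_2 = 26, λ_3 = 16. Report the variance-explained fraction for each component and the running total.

Step 1 — total variance = trace(Sigma) = Σ λ_i = 42 + 26 + 16 = 84.

Step 2 — fraction explained by component i = λ_i / Σ λ:
  PC1: 42/84 = 0.5
  PC2: 26/84 = 0.3095
  PC3: 16/84 = 0.1905

Step 3 — cumulative fraction after k components = (λ_1 + ... + λ_k) / Σ λ:
  k = 1: 42/84 = 0.5
  k = 2: (42 + 26)/84 = 68/84 = 0.8095
  k = 3: (42 + 26 + 16)/84 = 84/84 = 1

Summary (fraction, with percent):

explained: PC1 0.5 (50%), PC2 0.3095 (30.95%), PC3 0.1905 (19.05%);  cumulative: 0.5, 0.8095, 1


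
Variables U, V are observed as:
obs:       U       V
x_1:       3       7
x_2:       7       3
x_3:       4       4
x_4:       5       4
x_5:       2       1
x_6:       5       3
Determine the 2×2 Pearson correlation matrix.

Step 1 — column means:
  mean(U) = (3 + 7 + 4 + 5 + 2 + 5) / 6 = 26/6 = 4.3333
  mean(V) = (7 + 3 + 4 + 4 + 1 + 3) / 6 = 22/6 = 3.6667

Step 2 — sample variances and covariances s[i,j] = (1/(n-1)) · Σ_k (x_{k,i} - mean_i) · (x_{k,j} - mean_j), with n-1 = 5:
  s[U,U] = ((-1.3333)·(-1.3333) + (2.6667)·(2.6667) + (-0.3333)·(-0.3333) + (0.6667)·(0.6667) + (-2.3333)·(-2.3333) + (0.6667)·(0.6667)) / 5 = 15.3333/5 = 3.0667
  s[U,V] = ((-1.3333)·(3.3333) + (2.6667)·(-0.6667) + (-0.3333)·(0.3333) + (0.6667)·(0.3333) + (-2.3333)·(-2.6667) + (0.6667)·(-0.6667)) / 5 = -0.3333/5 = -0.0667
  s[V,V] = ((3.3333)·(3.3333) + (-0.6667)·(-0.6667) + (0.3333)·(0.3333) + (0.3333)·(0.3333) + (-2.6667)·(-2.6667) + (-0.6667)·(-0.6667)) / 5 = 19.3333/5 = 3.8667
  Sample standard deviations s_i = √(s[i,i]):
  s(U) = √(3.0667) = 1.7512
  s(V) = √(3.8667) = 1.9664

Step 3 — r_{ij} = s_{ij} / (s_i · s_j):
  r[U,U] = 1 (diagonal).
  r[U,V] = -0.0667 / (1.7512 · 1.9664) = -0.0667 / 3.4435 = -0.0194
  r[V,V] = 1 (diagonal).

R is symmetric with unit diagonal. Assembling:

R = [[1, -0.0194],
 [-0.0194, 1]]


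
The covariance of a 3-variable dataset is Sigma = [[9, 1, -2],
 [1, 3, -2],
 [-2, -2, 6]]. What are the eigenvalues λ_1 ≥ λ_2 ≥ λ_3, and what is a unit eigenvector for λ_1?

Step 1 — characteristic polynomial p(λ) = det(λI - Sigma) = λ³ - tr·λ² + c_1·λ - det, where tr = trace, c_1 = sum of the principal 2×2 minors, det = det(Sigma):
  tr = 9 + 3 + 6 = 18,
  c_1 = (9·3 - (1)²) + (9·6 - (-2)²) + (3·6 - (-2)²) = 26 + 50 + 14 = 90,
  det = 9·(3·6 - (-2)²) - (1)·((1)·6 - (-2)·(-2)) + (-2)·((1)·(-2) - 3·(-2)) = 9·(14) - (1)·(2) + (-2)·(4) = 116.
  So p(λ) = λ³ - 18λ² + 90λ - 116.
Step 2 — look for an integer root (rational root theorem: any rational root is an integer divisor of 116). Testing λ = 2:
  p(2) = 8 - 72 + 180 - 116 = 0  ✓
  Dividing out (λ - 2): p(λ) = (λ - 2)(λ² - 16λ + 58).
Step 3 — remaining eigenvalues from the quadratic λ² - 16λ + 58 = 0:
  Δ = 16² - 4·58 = 256 - 232 = 24,  λ = (16 ± √24)/2 = (16 ± 4.899)/2 ≈ 10.4495 or 5.5505.
  Sorted: λ_1 = 10.4495,  λ_2 = 5.5505,  λ_3 = 2  (check: sum = 18 = tr ✓).

Step 4 — unit eigenvector for λ_1 ≈ 10.4495: v spans the null space of (Sigma - λ_1 I), whose rows are
  r_1 = (-1.4495, 1, -2),  r_2 = (1, -7.4495, -2),  r_3 = (-2, -2, -4.4495).
  v is orthogonal to every row, so take v ∝ r_1 × r_2 = ((1)·(-2) - (-2)·(-7.4495), (-2)·(1) - (-1.4495)·(-2), (-1.4495)·(-7.4495) - (1)·(1)) ≈ (-16.899, -4.899, 9.798).
  Rescale (multiply by -1 so the first nonzero entry is positive): u = (16.899, 4.899, -9.798).
  ||u|| = √((16.899)² + (4.899)² + (-9.798)²) = √(405.5755) ≈ 20.1389,  v_1 = u/||u|| ≈ (0.8391, 0.2433, -0.4865) (||v_1|| = 1).

λ_1 = 10.4495,  λ_2 = 5.5505,  λ_3 = 2;  v_1 ≈ (0.8391, 0.2433, -0.4865)


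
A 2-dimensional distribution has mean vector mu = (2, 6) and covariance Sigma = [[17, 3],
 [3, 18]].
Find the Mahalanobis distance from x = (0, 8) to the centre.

Step 1 — centre the observation: (x - mu) = (-2, 2).

Step 2 — invert Sigma. det(Sigma) = 17·18 - (3)² = 297.
  Sigma^{-1} = (1/det) · [[d, -b], [-b, a]] = [[0.0606, -0.0101],
 [-0.0101, 0.0572]].

Step 3 — form the quadratic (x - mu)^T · Sigma^{-1} · (x - mu):
  Sigma^{-1} · (x - mu) = (-0.1414, 0.1347).
  (x - mu)^T · [Sigma^{-1} · (x - mu)] = (-2)·(-0.1414) + (2)·(0.1347) = 0.5522.

Step 4 — take square root: d = √(0.5522) ≈ 0.7431.

d(x, mu) = √(0.5522) ≈ 0.7431


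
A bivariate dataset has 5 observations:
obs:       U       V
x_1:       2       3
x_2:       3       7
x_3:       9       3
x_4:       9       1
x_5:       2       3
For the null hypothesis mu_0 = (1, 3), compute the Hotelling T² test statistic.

Step 1 — sample mean vector:
  mean(U) = (2 + 3 + 9 + 9 + 2) / 5 = 25/5 = 5
  mean(V) = (3 + 7 + 3 + 1 + 3) / 5 = 17/5 = 3.4
  x̄ = (5, 3.4),  deviation x̄ - mu_0 = (5, 3.4) - (1, 3) = (4, 0.4).

Step 2 — sample covariance matrix, S[i,j] = (1/(n-1)) · Σ_k (x_{k,i} - mean_i) · (x_{k,j} - mean_j), divisor n-1 = 4:
  S[U,U] = ((-3)·(-3) + (-2)·(-2) + (4)·(4) + (4)·(4) + (-3)·(-3)) / 4 = 54/4 = 13.5
  S[U,V] = ((-3)·(-0.4) + (-2)·(3.6) + (4)·(-0.4) + (4)·(-2.4) + (-3)·(-0.4)) / 4 = -16/4 = -4
  S[V,V] = ((-0.4)·(-0.4) + (3.6)·(3.6) + (-0.4)·(-0.4) + (-2.4)·(-2.4) + (-0.4)·(-0.4)) / 4 = 19.2/4 = 4.8
  S = [[13.5, -4],
 [-4, 4.8]].

Step 3 — invert S. det(S) = 13.5·4.8 - (-4)² = 48.8.
  S^{-1} = (1/det) · [[d, -b], [-b, a]] = [[0.0984, 0.082],
 [0.082, 0.2766]].

Step 4 — quadratic form (x̄ - mu_0)^T · S^{-1} · (x̄ - mu_0):
  S^{-1} · (x̄ - mu_0) = (0.4262, 0.4385),
  (x̄ - mu_0)^T · [...] = (4)·(0.4262) + (0.4)·(0.4385) = 1.8803.

Step 5 — scale by n: T² = 5 · 1.8803 = 9.4016.

T² ≈ 9.4016


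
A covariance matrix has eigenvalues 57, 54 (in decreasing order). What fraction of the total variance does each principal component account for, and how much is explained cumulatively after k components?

Step 1 — total variance = trace(Sigma) = Σ λ_i = 57 + 54 = 111.

Step 2 — fraction explained by component i = λ_i / Σ λ:
  PC1: 57/111 = 0.5135
  PC2: 54/111 = 0.4865

Step 3 — cumulative fraction after k components = (λ_1 + ... + λ_k) / Σ λ:
  k = 1: 57/111 = 0.5135
  k = 2: (57 + 54)/111 = 111/111 = 1

Summary (fraction, with percent):

explained: PC1 0.5135 (51.35%), PC2 0.4865 (48.65%);  cumulative: 0.5135, 1


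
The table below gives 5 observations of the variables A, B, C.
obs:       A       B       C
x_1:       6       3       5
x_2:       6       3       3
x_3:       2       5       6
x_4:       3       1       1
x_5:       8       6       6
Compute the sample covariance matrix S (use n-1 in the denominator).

Step 1 — column means:
  mean(A) = (6 + 6 + 2 + 3 + 8) / 5 = 25/5 = 5
  mean(B) = (3 + 3 + 5 + 1 + 6) / 5 = 18/5 = 3.6
  mean(C) = (5 + 3 + 6 + 1 + 6) / 5 = 21/5 = 4.2

Step 2 — sample covariance S[i,j] = (1/(n-1)) · Σ_k (x_{k,i} - mean_i) · (x_{k,j} - mean_j), with n-1 = 4.
  S[A,A] = ((1)·(1) + (1)·(1) + (-3)·(-3) + (-2)·(-2) + (3)·(3)) / 4 = 24/4 = 6
  S[A,B] = ((1)·(-0.6) + (1)·(-0.6) + (-3)·(1.4) + (-2)·(-2.6) + (3)·(2.4)) / 4 = 7/4 = 1.75
  S[A,C] = ((1)·(0.8) + (1)·(-1.2) + (-3)·(1.8) + (-2)·(-3.2) + (3)·(1.8)) / 4 = 6/4 = 1.5
  S[B,B] = ((-0.6)·(-0.6) + (-0.6)·(-0.6) + (1.4)·(1.4) + (-2.6)·(-2.6) + (2.4)·(2.4)) / 4 = 15.2/4 = 3.8
  S[B,C] = ((-0.6)·(0.8) + (-0.6)·(-1.2) + (1.4)·(1.8) + (-2.6)·(-3.2) + (2.4)·(1.8)) / 4 = 15.4/4 = 3.85
  S[C,C] = ((0.8)·(0.8) + (-1.2)·(-1.2) + (1.8)·(1.8) + (-3.2)·(-3.2) + (1.8)·(1.8)) / 4 = 18.8/4 = 4.7

S is symmetric (S[j,i] = S[i,j]). Assembling:

S = [[6, 1.75, 1.5],
 [1.75, 3.8, 3.85],
 [1.5, 3.85, 4.7]]


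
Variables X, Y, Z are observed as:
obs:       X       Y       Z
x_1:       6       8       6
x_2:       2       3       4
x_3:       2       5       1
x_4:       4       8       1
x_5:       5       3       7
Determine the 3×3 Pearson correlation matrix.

Step 1 — column means:
  mean(X) = (6 + 2 + 2 + 4 + 5) / 5 = 19/5 = 3.8
  mean(Y) = (8 + 3 + 5 + 8 + 3) / 5 = 27/5 = 5.4
  mean(Z) = (6 + 4 + 1 + 1 + 7) / 5 = 19/5 = 3.8

Step 2 — sample variances and covariances s[i,j] = (1/(n-1)) · Σ_k (x_{k,i} - mean_i) · (x_{k,j} - mean_j), with n-1 = 4:
  s[X,X] = ((2.2)·(2.2) + (-1.8)·(-1.8) + (-1.8)·(-1.8) + (0.2)·(0.2) + (1.2)·(1.2)) / 4 = 12.8/4 = 3.2
  s[X,Y] = ((2.2)·(2.6) + (-1.8)·(-2.4) + (-1.8)·(-0.4) + (0.2)·(2.6) + (1.2)·(-2.4)) / 4 = 8.4/4 = 2.1
  s[X,Z] = ((2.2)·(2.2) + (-1.8)·(0.2) + (-1.8)·(-2.8) + (0.2)·(-2.8) + (1.2)·(3.2)) / 4 = 12.8/4 = 3.2
  s[Y,Y] = ((2.6)·(2.6) + (-2.4)·(-2.4) + (-0.4)·(-0.4) + (2.6)·(2.6) + (-2.4)·(-2.4)) / 4 = 25.2/4 = 6.3
  s[Y,Z] = ((2.6)·(2.2) + (-2.4)·(0.2) + (-0.4)·(-2.8) + (2.6)·(-2.8) + (-2.4)·(3.2)) / 4 = -8.6/4 = -2.15
  s[Z,Z] = ((2.2)·(2.2) + (0.2)·(0.2) + (-2.8)·(-2.8) + (-2.8)·(-2.8) + (3.2)·(3.2)) / 4 = 30.8/4 = 7.7
  Sample standard deviations s_i = √(s[i,i]):
  s(X) = √(3.2) = 1.7889
  s(Y) = √(6.3) = 2.51
  s(Z) = √(7.7) = 2.7749

Step 3 — r_{ij} = s_{ij} / (s_i · s_j):
  r[X,X] = 1 (diagonal).
  r[X,Y] = 2.1 / (1.7889 · 2.51) = 2.1 / 4.49 = 0.4677
  r[X,Z] = 3.2 / (1.7889 · 2.7749) = 3.2 / 4.9639 = 0.6447
  r[Y,Y] = 1 (diagonal).
  r[Y,Z] = -2.15 / (2.51 · 2.7749) = -2.15 / 6.9649 = -0.3087
  r[Z,Z] = 1 (diagonal).

R is symmetric with unit diagonal. Assembling:

R = [[1, 0.4677, 0.6447],
 [0.4677, 1, -0.3087],
 [0.6447, -0.3087, 1]]


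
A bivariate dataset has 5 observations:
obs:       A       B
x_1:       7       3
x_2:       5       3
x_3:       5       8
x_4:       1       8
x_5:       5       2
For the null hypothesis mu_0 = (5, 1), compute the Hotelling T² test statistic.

Step 1 — sample mean vector:
  mean(A) = (7 + 5 + 5 + 1 + 5) / 5 = 23/5 = 4.6
  mean(B) = (3 + 3 + 8 + 8 + 2) / 5 = 24/5 = 4.8
  x̄ = (4.6, 4.8),  deviation x̄ - mu_0 = (4.6, 4.8) - (5, 1) = (-0.4, 3.8).

Step 2 — sample covariance matrix, S[i,j] = (1/(n-1)) · Σ_k (x_{k,i} - mean_i) · (x_{k,j} - mean_j), divisor n-1 = 4:
  S[A,A] = ((2.4)·(2.4) + (0.4)·(0.4) + (0.4)·(0.4) + (-3.6)·(-3.6) + (0.4)·(0.4)) / 4 = 19.2/4 = 4.8
  S[A,B] = ((2.4)·(-1.8) + (0.4)·(-1.8) + (0.4)·(3.2) + (-3.6)·(3.2) + (0.4)·(-2.8)) / 4 = -16.4/4 = -4.1
  S[B,B] = ((-1.8)·(-1.8) + (-1.8)·(-1.8) + (3.2)·(3.2) + (3.2)·(3.2) + (-2.8)·(-2.8)) / 4 = 34.8/4 = 8.7
  S = [[4.8, -4.1],
 [-4.1, 8.7]].

Step 3 — invert S. det(S) = 4.8·8.7 - (-4.1)² = 24.95.
  S^{-1} = (1/det) · [[d, -b], [-b, a]] = [[0.3487, 0.1643],
 [0.1643, 0.1924]].

Step 4 — quadratic form (x̄ - mu_0)^T · S^{-1} · (x̄ - mu_0):
  S^{-1} · (x̄ - mu_0) = (0.485, 0.6653),
  (x̄ - mu_0)^T · [...] = (-0.4)·(0.485) + (3.8)·(0.6653) = 2.3343.

Step 5 — scale by n: T² = 5 · 2.3343 = 11.6713.

T² ≈ 11.6713


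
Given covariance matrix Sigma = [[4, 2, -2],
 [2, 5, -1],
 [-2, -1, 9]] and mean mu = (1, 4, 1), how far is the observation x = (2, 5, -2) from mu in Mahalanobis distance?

Step 1 — centre the observation: (x - mu) = (1, 1, -3).

Step 2 — invert Sigma (cofactor / det for 3×3, or solve directly):
  Sigma^{-1} = [[0.3438, -0.125, 0.0625],
 [-0.125, 0.25, 0],
 [0.0625, 0, 0.125]].

Step 3 — form the quadratic (x - mu)^T · Sigma^{-1} · (x - mu):
  Sigma^{-1} · (x - mu) = (0.0312, 0.125, -0.3125).
  (x - mu)^T · [Sigma^{-1} · (x - mu)] = (1)·(0.0312) + (1)·(0.125) + (-3)·(-0.3125) = 1.0938.

Step 4 — take square root: d = √(1.0938) ≈ 1.0458.

d(x, mu) = √(1.0938) ≈ 1.0458


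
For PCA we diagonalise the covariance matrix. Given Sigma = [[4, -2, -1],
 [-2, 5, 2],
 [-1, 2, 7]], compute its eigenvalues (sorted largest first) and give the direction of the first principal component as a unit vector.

Step 1 — characteristic polynomial p(λ) = det(λI - Sigma) = λ³ - tr·λ² + c_1·λ - det, where tr = trace, c_1 = sum of the principal 2×2 minors, det = det(Sigma):
  tr = 4 + 5 + 7 = 16,
  c_1 = (4·5 - (-2)²) + (4·7 - (-1)²) + (5·7 - (2)²) = 16 + 27 + 31 = 74,
  det = 4·(5·7 - (2)²) - (-2)·((-2)·7 - (2)·(-1)) + (-1)·((-2)·(2) - 5·(-1)) = 4·(31) - (-2)·(-12) + (-1)·(1) = 99.
  So p(λ) = λ³ - 16λ² + 74λ - 99.
Step 2 — look for an integer root (rational root theorem: any rational root is an integer divisor of 99). Testing λ = 9:
  p(9) = 729 - 1296 + 666 - 99 = 0  ✓
  Dividing out (λ - 9): p(λ) = (λ - 9)(λ² - 7λ + 11).
Step 3 — remaining eigenvalues from the quadratic λ² - 7λ + 11 = 0:
  Δ = 7² - 4·11 = 49 - 44 = 5,  λ = (7 ± √5)/2 = (7 ± 2.2361)/2 ≈ 4.618 or 2.382.
  Sorted: λ_1 = 9,  λ_2 = 4.618,  λ_3 = 2.382  (check: sum = 16 = tr ✓).

Step 4 — unit eigenvector for λ_1 = 9: v spans the null space of (Sigma - λ_1 I), whose rows are
  r_1 = (-5, -2, -1),  r_2 = (-2, -4, 2),  r_3 = (-1, 2, -2).
  v is orthogonal to every row, so take v ∝ r_1 × r_2 = ((-2)·(2) - (-1)·(-4), (-1)·(-2) - (-5)·(2), (-5)·(-4) - (-2)·(-2)) = (-8, 12, 16).
  Rescale (divide by 4; multiply by -1 so the first nonzero entry is positive): u = (2, -3, -4).
  ||u|| = √((2)² + (-3)² + (-4)²) = √(29) ≈ 5.3852,  v_1 = u/||u|| ≈ (0.3714, -0.5571, -0.7428) (||v_1|| = 1).

λ_1 = 9,  λ_2 = 4.618,  λ_3 = 2.382;  v_1 ≈ (0.3714, -0.5571, -0.7428)


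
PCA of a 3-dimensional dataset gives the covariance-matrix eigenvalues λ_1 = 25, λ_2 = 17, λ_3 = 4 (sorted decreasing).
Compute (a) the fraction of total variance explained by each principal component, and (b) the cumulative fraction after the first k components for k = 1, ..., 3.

Step 1 — total variance = trace(Sigma) = Σ λ_i = 25 + 17 + 4 = 46.

Step 2 — fraction explained by component i = λ_i / Σ λ:
  PC1: 25/46 = 0.5435
  PC2: 17/46 = 0.3696
  PC3: 4/46 = 0.087

Step 3 — cumulative fraction after k components = (λ_1 + ... + λ_k) / Σ λ:
  k = 1: 25/46 = 0.5435
  k = 2: (25 + 17)/46 = 42/46 = 0.913
  k = 3: (25 + 17 + 4)/46 = 46/46 = 1

Summary (fraction, with percent):

explained: PC1 0.5435 (54.35%), PC2 0.3696 (36.96%), PC3 0.087 (8.7%);  cumulative: 0.5435, 0.913, 1


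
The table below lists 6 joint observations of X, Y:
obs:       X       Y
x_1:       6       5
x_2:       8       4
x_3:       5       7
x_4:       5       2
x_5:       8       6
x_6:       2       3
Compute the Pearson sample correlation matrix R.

Step 1 — column means:
  mean(X) = (6 + 8 + 5 + 5 + 8 + 2) / 6 = 34/6 = 5.6667
  mean(Y) = (5 + 4 + 7 + 2 + 6 + 3) / 6 = 27/6 = 4.5

Step 2 — sample variances and covariances s[i,j] = (1/(n-1)) · Σ_k (x_{k,i} - mean_i) · (x_{k,j} - mean_j), with n-1 = 5:
  s[X,X] = ((0.3333)·(0.3333) + (2.3333)·(2.3333) + (-0.6667)·(-0.6667) + (-0.6667)·(-0.6667) + (2.3333)·(2.3333) + (-3.6667)·(-3.6667)) / 5 = 25.3333/5 = 5.0667
  s[X,Y] = ((0.3333)·(0.5) + (2.3333)·(-0.5) + (-0.6667)·(2.5) + (-0.6667)·(-2.5) + (2.3333)·(1.5) + (-3.6667)·(-1.5)) / 5 = 8/5 = 1.6
  s[Y,Y] = ((0.5)·(0.5) + (-0.5)·(-0.5) + (2.5)·(2.5) + (-2.5)·(-2.5) + (1.5)·(1.5) + (-1.5)·(-1.5)) / 5 = 17.5/5 = 3.5
  Sample standard deviations s_i = √(s[i,i]):
  s(X) = √(5.0667) = 2.2509
  s(Y) = √(3.5) = 1.8708

Step 3 — r_{ij} = s_{ij} / (s_i · s_j):
  r[X,X] = 1 (diagonal).
  r[X,Y] = 1.6 / (2.2509 · 1.8708) = 1.6 / 4.2111 = 0.3799
  r[Y,Y] = 1 (diagonal).

R is symmetric with unit diagonal. Assembling:

R = [[1, 0.3799],
 [0.3799, 1]]


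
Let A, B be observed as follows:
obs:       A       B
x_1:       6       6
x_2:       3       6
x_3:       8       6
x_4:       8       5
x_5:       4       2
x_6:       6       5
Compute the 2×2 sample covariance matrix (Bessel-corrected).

Step 1 — column means:
  mean(A) = (6 + 3 + 8 + 8 + 4 + 6) / 6 = 35/6 = 5.8333
  mean(B) = (6 + 6 + 6 + 5 + 2 + 5) / 6 = 30/6 = 5

Step 2 — sample covariance S[i,j] = (1/(n-1)) · Σ_k (x_{k,i} - mean_i) · (x_{k,j} - mean_j), with n-1 = 5.
  S[A,A] = ((0.1667)·(0.1667) + (-2.8333)·(-2.8333) + (2.1667)·(2.1667) + (2.1667)·(2.1667) + (-1.8333)·(-1.8333) + (0.1667)·(0.1667)) / 5 = 20.8333/5 = 4.1667
  S[A,B] = ((0.1667)·(1) + (-2.8333)·(1) + (2.1667)·(1) + (2.1667)·(0) + (-1.8333)·(-3) + (0.1667)·(0)) / 5 = 5/5 = 1
  S[B,B] = ((1)·(1) + (1)·(1) + (1)·(1) + (0)·(0) + (-3)·(-3) + (0)·(0)) / 5 = 12/5 = 2.4

S is symmetric (S[j,i] = S[i,j]). Assembling:

S = [[4.1667, 1],
 [1, 2.4]]


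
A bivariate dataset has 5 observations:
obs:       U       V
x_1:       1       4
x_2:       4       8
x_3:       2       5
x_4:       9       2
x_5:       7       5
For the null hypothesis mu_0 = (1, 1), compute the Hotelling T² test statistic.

Step 1 — sample mean vector:
  mean(U) = (1 + 4 + 2 + 9 + 7) / 5 = 23/5 = 4.6
  mean(V) = (4 + 8 + 5 + 2 + 5) / 5 = 24/5 = 4.8
  x̄ = (4.6, 4.8),  deviation x̄ - mu_0 = (4.6, 4.8) - (1, 1) = (3.6, 3.8).

Step 2 — sample covariance matrix, S[i,j] = (1/(n-1)) · Σ_k (x_{k,i} - mean_i) · (x_{k,j} - mean_j), divisor n-1 = 4:
  S[U,U] = ((-3.6)·(-3.6) + (-0.6)·(-0.6) + (-2.6)·(-2.6) + (4.4)·(4.4) + (2.4)·(2.4)) / 4 = 45.2/4 = 11.3
  S[U,V] = ((-3.6)·(-0.8) + (-0.6)·(3.2) + (-2.6)·(0.2) + (4.4)·(-2.8) + (2.4)·(0.2)) / 4 = -11.4/4 = -2.85
  S[V,V] = ((-0.8)·(-0.8) + (3.2)·(3.2) + (0.2)·(0.2) + (-2.8)·(-2.8) + (0.2)·(0.2)) / 4 = 18.8/4 = 4.7
  S = [[11.3, -2.85],
 [-2.85, 4.7]].

Step 3 — invert S. det(S) = 11.3·4.7 - (-2.85)² = 44.9875.
  S^{-1} = (1/det) · [[d, -b], [-b, a]] = [[0.1045, 0.0634],
 [0.0634, 0.2512]].

Step 4 — quadratic form (x̄ - mu_0)^T · S^{-1} · (x̄ - mu_0):
  S^{-1} · (x̄ - mu_0) = (0.6168, 1.1826),
  (x̄ - mu_0)^T · [...] = (3.6)·(0.6168) + (3.8)·(1.1826) = 6.7143.

Step 5 — scale by n: T² = 5 · 6.7143 = 33.5715.

T² ≈ 33.5715


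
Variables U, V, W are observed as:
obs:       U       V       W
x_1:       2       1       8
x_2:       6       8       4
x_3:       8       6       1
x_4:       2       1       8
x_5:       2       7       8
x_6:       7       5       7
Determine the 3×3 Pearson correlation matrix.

Step 1 — column means:
  mean(U) = (2 + 6 + 8 + 2 + 2 + 7) / 6 = 27/6 = 4.5
  mean(V) = (1 + 8 + 6 + 1 + 7 + 5) / 6 = 28/6 = 4.6667
  mean(W) = (8 + 4 + 1 + 8 + 8 + 7) / 6 = 36/6 = 6

Step 2 — sample variances and covariances s[i,j] = (1/(n-1)) · Σ_k (x_{k,i} - mean_i) · (x_{k,j} - mean_j), with n-1 = 5:
  s[U,U] = ((-2.5)·(-2.5) + (1.5)·(1.5) + (3.5)·(3.5) + (-2.5)·(-2.5) + (-2.5)·(-2.5) + (2.5)·(2.5)) / 5 = 39.5/5 = 7.9
  s[U,V] = ((-2.5)·(-3.6667) + (1.5)·(3.3333) + (3.5)·(1.3333) + (-2.5)·(-3.6667) + (-2.5)·(2.3333) + (2.5)·(0.3333)) / 5 = 23/5 = 4.6
  s[U,W] = ((-2.5)·(2) + (1.5)·(-2) + (3.5)·(-5) + (-2.5)·(2) + (-2.5)·(2) + (2.5)·(1)) / 5 = -33/5 = -6.6
  s[V,V] = ((-3.6667)·(-3.6667) + (3.3333)·(3.3333) + (1.3333)·(1.3333) + (-3.6667)·(-3.6667) + (2.3333)·(2.3333) + (0.3333)·(0.3333)) / 5 = 45.3333/5 = 9.0667
  s[V,W] = ((-3.6667)·(2) + (3.3333)·(-2) + (1.3333)·(-5) + (-3.6667)·(2) + (2.3333)·(2) + (0.3333)·(1)) / 5 = -23/5 = -4.6
  s[W,W] = ((2)·(2) + (-2)·(-2) + (-5)·(-5) + (2)·(2) + (2)·(2) + (1)·(1)) / 5 = 42/5 = 8.4
  Sample standard deviations s_i = √(s[i,i]):
  s(U) = √(7.9) = 2.8107
  s(V) = √(9.0667) = 3.0111
  s(W) = √(8.4) = 2.8983

Step 3 — r_{ij} = s_{ij} / (s_i · s_j):
  r[U,U] = 1 (diagonal).
  r[U,V] = 4.6 / (2.8107 · 3.0111) = 4.6 / 8.4633 = 0.5435
  r[U,W] = -6.6 / (2.8107 · 2.8983) = -6.6 / 8.1462 = -0.8102
  r[V,V] = 1 (diagonal).
  r[V,W] = -4.6 / (3.0111 · 2.8983) = -4.6 / 8.727 = -0.5271
  r[W,W] = 1 (diagonal).

R is symmetric with unit diagonal. Assembling:

R = [[1, 0.5435, -0.8102],
 [0.5435, 1, -0.5271],
 [-0.8102, -0.5271, 1]]


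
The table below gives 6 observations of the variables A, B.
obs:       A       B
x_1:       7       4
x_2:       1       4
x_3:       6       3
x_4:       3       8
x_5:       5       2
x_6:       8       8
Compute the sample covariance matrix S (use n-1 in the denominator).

Step 1 — column means:
  mean(A) = (7 + 1 + 6 + 3 + 5 + 8) / 6 = 30/6 = 5
  mean(B) = (4 + 4 + 3 + 8 + 2 + 8) / 6 = 29/6 = 4.8333

Step 2 — sample covariance S[i,j] = (1/(n-1)) · Σ_k (x_{k,i} - mean_i) · (x_{k,j} - mean_j), with n-1 = 5.
  S[A,A] = ((2)·(2) + (-4)·(-4) + (1)·(1) + (-2)·(-2) + (0)·(0) + (3)·(3)) / 5 = 34/5 = 6.8
  S[A,B] = ((2)·(-0.8333) + (-4)·(-0.8333) + (1)·(-1.8333) + (-2)·(3.1667) + (0)·(-2.8333) + (3)·(3.1667)) / 5 = 3/5 = 0.6
  S[B,B] = ((-0.8333)·(-0.8333) + (-0.8333)·(-0.8333) + (-1.8333)·(-1.8333) + (3.1667)·(3.1667) + (-2.8333)·(-2.8333) + (3.1667)·(3.1667)) / 5 = 32.8333/5 = 6.5667

S is symmetric (S[j,i] = S[i,j]). Assembling:

S = [[6.8, 0.6],
 [0.6, 6.5667]]


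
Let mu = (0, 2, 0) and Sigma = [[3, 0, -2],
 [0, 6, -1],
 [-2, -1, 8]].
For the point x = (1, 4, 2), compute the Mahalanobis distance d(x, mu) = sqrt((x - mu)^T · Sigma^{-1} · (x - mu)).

Step 1 — centre the observation: (x - mu) = (1, 2, 2).

Step 2 — invert Sigma (cofactor / det for 3×3, or solve directly):
  Sigma^{-1} = [[0.4017, 0.0171, 0.1026],
 [0.0171, 0.1709, 0.0256],
 [0.1026, 0.0256, 0.1538]].

Step 3 — form the quadratic (x - mu)^T · Sigma^{-1} · (x - mu):
  Sigma^{-1} · (x - mu) = (0.641, 0.4103, 0.4615).
  (x - mu)^T · [Sigma^{-1} · (x - mu)] = (1)·(0.641) + (2)·(0.4103) + (2)·(0.4615) = 2.3846.

Step 4 — take square root: d = √(2.3846) ≈ 1.5442.

d(x, mu) = √(2.3846) ≈ 1.5442


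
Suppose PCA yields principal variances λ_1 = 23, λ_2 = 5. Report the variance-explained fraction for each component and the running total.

Step 1 — total variance = trace(Sigma) = Σ λ_i = 23 + 5 = 28.

Step 2 — fraction explained by component i = λ_i / Σ λ:
  PC1: 23/28 = 0.8214
  PC2: 5/28 = 0.1786

Step 3 — cumulative fraction after k components = (λ_1 + ... + λ_k) / Σ λ:
  k = 1: 23/28 = 0.8214
  k = 2: (23 + 5)/28 = 28/28 = 1

Summary (fraction, with percent):

explained: PC1 0.8214 (82.14%), PC2 0.1786 (17.86%);  cumulative: 0.8214, 1


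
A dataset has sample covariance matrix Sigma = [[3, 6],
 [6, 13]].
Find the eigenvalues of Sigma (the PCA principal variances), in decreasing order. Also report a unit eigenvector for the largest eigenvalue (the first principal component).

Step 1 — characteristic polynomial of 2×2 Sigma:
  det(Sigma - λI) = λ² - trace · λ + det = 0.
  trace = 3 + 13 = 16, det = 3·13 - (6)² = 3.
Step 2 — discriminant:
  Δ = trace² - 4·det = 256 - 12 = 244.
Step 3 — eigenvalues:
  λ = (trace ± √Δ)/2 = (16 ± 15.6205)/2,
  λ_1 = 15.8102,  λ_2 = 0.1898.

Step 4 — unit eigenvector for λ_1: solve (Sigma - λ_1 I)v = 0. First row:
  (3 - 15.8102)·v_x + (6)·v_y = 0, i.e. (-12.8102)·v_x + (6)·v_y = 0,
  so v ∝ (b, λ_1 - a) = (6, 12.8102) = u.
  ||u|| = √((6)² + (12.8102)²) = √(200.1025) ≈ 14.1458,
  v_1 = u/||u|| ≈ (0.4242, 0.9056) (||v_1|| = 1).

λ_1 = 15.8102,  λ_2 = 0.1898;  v_1 ≈ (0.4242, 0.9056)


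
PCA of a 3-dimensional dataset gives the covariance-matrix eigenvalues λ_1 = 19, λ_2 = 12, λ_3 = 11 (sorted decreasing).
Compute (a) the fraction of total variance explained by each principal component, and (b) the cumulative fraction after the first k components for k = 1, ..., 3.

Step 1 — total variance = trace(Sigma) = Σ λ_i = 19 + 12 + 11 = 42.

Step 2 — fraction explained by component i = λ_i / Σ λ:
  PC1: 19/42 = 0.4524
  PC2: 12/42 = 0.2857
  PC3: 11/42 = 0.2619

Step 3 — cumulative fraction after k components = (λ_1 + ... + λ_k) / Σ λ:
  k = 1: 19/42 = 0.4524
  k = 2: (19 + 12)/42 = 31/42 = 0.7381
  k = 3: (19 + 12 + 11)/42 = 42/42 = 1

Summary (fraction, with percent):

explained: PC1 0.4524 (45.24%), PC2 0.2857 (28.57%), PC3 0.2619 (26.19%);  cumulative: 0.4524, 0.7381, 1


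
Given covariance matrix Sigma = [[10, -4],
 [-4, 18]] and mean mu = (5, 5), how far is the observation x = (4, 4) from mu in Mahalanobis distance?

Step 1 — centre the observation: (x - mu) = (-1, -1).

Step 2 — invert Sigma. det(Sigma) = 10·18 - (-4)² = 164.
  Sigma^{-1} = (1/det) · [[d, -b], [-b, a]] = [[0.1098, 0.0244],
 [0.0244, 0.061]].

Step 3 — form the quadratic (x - mu)^T · Sigma^{-1} · (x - mu):
  Sigma^{-1} · (x - mu) = (-0.1341, -0.0854).
  (x - mu)^T · [Sigma^{-1} · (x - mu)] = (-1)·(-0.1341) + (-1)·(-0.0854) = 0.2195.

Step 4 — take square root: d = √(0.2195) ≈ 0.4685.

d(x, mu) = √(0.2195) ≈ 0.4685


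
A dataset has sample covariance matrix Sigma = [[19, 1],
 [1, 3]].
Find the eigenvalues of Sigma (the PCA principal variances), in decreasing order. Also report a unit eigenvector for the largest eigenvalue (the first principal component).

Step 1 — characteristic polynomial of 2×2 Sigma:
  det(Sigma - λI) = λ² - trace · λ + det = 0.
  trace = 19 + 3 = 22, det = 19·3 - (1)² = 56.
Step 2 — discriminant:
  Δ = trace² - 4·det = 484 - 224 = 260.
Step 3 — eigenvalues:
  λ = (trace ± √Δ)/2 = (22 ± 16.1245)/2,
  λ_1 = 19.0623,  λ_2 = 2.9377.

Step 4 — unit eigenvector for λ_1: solve (Sigma - λ_1 I)v = 0. First row:
  (19 - 19.0623)·v_x + (1)·v_y = 0, i.e. (-0.0623)·v_x + (1)·v_y = 0,
  so v ∝ (b, λ_1 - a) = (1, 0.0623) = u.
  ||u|| = √((1)² + (0.0623)²) = √(1.0039) ≈ 1.0019,
  v_1 = u/||u|| ≈ (0.9981, 0.0621) (||v_1|| = 1).

λ_1 = 19.0623,  λ_2 = 2.9377;  v_1 ≈ (0.9981, 0.0621)


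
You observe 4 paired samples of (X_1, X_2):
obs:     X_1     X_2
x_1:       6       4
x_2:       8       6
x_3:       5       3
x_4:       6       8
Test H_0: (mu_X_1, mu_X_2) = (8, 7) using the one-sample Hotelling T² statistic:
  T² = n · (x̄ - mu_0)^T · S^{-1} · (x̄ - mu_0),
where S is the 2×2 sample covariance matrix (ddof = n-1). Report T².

Step 1 — sample mean vector:
  mean(X_1) = (6 + 8 + 5 + 6) / 4 = 25/4 = 6.25
  mean(X_2) = (4 + 6 + 3 + 8) / 4 = 21/4 = 5.25
  x̄ = (6.25, 5.25),  deviation x̄ - mu_0 = (6.25, 5.25) - (8, 7) = (-1.75, -1.75).

Step 2 — sample covariance matrix, S[i,j] = (1/(n-1)) · Σ_k (x_{k,i} - mean_i) · (x_{k,j} - mean_j), divisor n-1 = 3:
  S[X_1,X_1] = ((-0.25)·(-0.25) + (1.75)·(1.75) + (-1.25)·(-1.25) + (-0.25)·(-0.25)) / 3 = 4.75/3 = 1.5833
  S[X_1,X_2] = ((-0.25)·(-1.25) + (1.75)·(0.75) + (-1.25)·(-2.25) + (-0.25)·(2.75)) / 3 = 3.75/3 = 1.25
  S[X_2,X_2] = ((-1.25)·(-1.25) + (0.75)·(0.75) + (-2.25)·(-2.25) + (2.75)·(2.75)) / 3 = 14.75/3 = 4.9167
  S = [[1.5833, 1.25],
 [1.25, 4.9167]].

Step 3 — invert S. det(S) = 1.5833·4.9167 - (1.25)² = 6.2222.
  S^{-1} = (1/det) · [[d, -b], [-b, a]] = [[0.7902, -0.2009],
 [-0.2009, 0.2545]].

Step 4 — quadratic form (x̄ - mu_0)^T · S^{-1} · (x̄ - mu_0):
  S^{-1} · (x̄ - mu_0) = (-1.0313, -0.0937),
  (x̄ - mu_0)^T · [...] = (-1.75)·(-1.0313) + (-1.75)·(-0.0937) = 1.9688.

Step 5 — scale by n: T² = 4 · 1.9688 = 7.875.

T² ≈ 7.875


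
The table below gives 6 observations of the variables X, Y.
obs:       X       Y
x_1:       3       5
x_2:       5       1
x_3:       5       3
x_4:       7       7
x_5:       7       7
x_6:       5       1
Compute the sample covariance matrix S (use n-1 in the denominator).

Step 1 — column means:
  mean(X) = (3 + 5 + 5 + 7 + 7 + 5) / 6 = 32/6 = 5.3333
  mean(Y) = (5 + 1 + 3 + 7 + 7 + 1) / 6 = 24/6 = 4

Step 2 — sample covariance S[i,j] = (1/(n-1)) · Σ_k (x_{k,i} - mean_i) · (x_{k,j} - mean_j), with n-1 = 5.
  S[X,X] = ((-2.3333)·(-2.3333) + (-0.3333)·(-0.3333) + (-0.3333)·(-0.3333) + (1.6667)·(1.6667) + (1.6667)·(1.6667) + (-0.3333)·(-0.3333)) / 5 = 11.3333/5 = 2.2667
  S[X,Y] = ((-2.3333)·(1) + (-0.3333)·(-3) + (-0.3333)·(-1) + (1.6667)·(3) + (1.6667)·(3) + (-0.3333)·(-3)) / 5 = 10/5 = 2
  S[Y,Y] = ((1)·(1) + (-3)·(-3) + (-1)·(-1) + (3)·(3) + (3)·(3) + (-3)·(-3)) / 5 = 38/5 = 7.6

S is symmetric (S[j,i] = S[i,j]). Assembling:

S = [[2.2667, 2],
 [2, 7.6]]


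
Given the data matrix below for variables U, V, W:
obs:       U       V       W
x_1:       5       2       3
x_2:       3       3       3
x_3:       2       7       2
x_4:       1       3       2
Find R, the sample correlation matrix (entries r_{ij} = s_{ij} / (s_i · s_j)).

Step 1 — column means:
  mean(U) = (5 + 3 + 2 + 1) / 4 = 11/4 = 2.75
  mean(V) = (2 + 3 + 7 + 3) / 4 = 15/4 = 3.75
  mean(W) = (3 + 3 + 2 + 2) / 4 = 10/4 = 2.5

Step 2 — sample variances and covariances s[i,j] = (1/(n-1)) · Σ_k (x_{k,i} - mean_i) · (x_{k,j} - mean_j), with n-1 = 3:
  s[U,U] = ((2.25)·(2.25) + (0.25)·(0.25) + (-0.75)·(-0.75) + (-1.75)·(-1.75)) / 3 = 8.75/3 = 2.9167
  s[U,V] = ((2.25)·(-1.75) + (0.25)·(-0.75) + (-0.75)·(3.25) + (-1.75)·(-0.75)) / 3 = -5.25/3 = -1.75
  s[U,W] = ((2.25)·(0.5) + (0.25)·(0.5) + (-0.75)·(-0.5) + (-1.75)·(-0.5)) / 3 = 2.5/3 = 0.8333
  s[V,V] = ((-1.75)·(-1.75) + (-0.75)·(-0.75) + (3.25)·(3.25) + (-0.75)·(-0.75)) / 3 = 14.75/3 = 4.9167
  s[V,W] = ((-1.75)·(0.5) + (-0.75)·(0.5) + (3.25)·(-0.5) + (-0.75)·(-0.5)) / 3 = -2.5/3 = -0.8333
  s[W,W] = ((0.5)·(0.5) + (0.5)·(0.5) + (-0.5)·(-0.5) + (-0.5)·(-0.5)) / 3 = 1/3 = 0.3333
  Sample standard deviations s_i = √(s[i,i]):
  s(U) = √(2.9167) = 1.7078
  s(V) = √(4.9167) = 2.2174
  s(W) = √(0.3333) = 0.5774

Step 3 — r_{ij} = s_{ij} / (s_i · s_j):
  r[U,U] = 1 (diagonal).
  r[U,V] = -1.75 / (1.7078 · 2.2174) = -1.75 / 3.7869 = -0.4621
  r[U,W] = 0.8333 / (1.7078 · 0.5774) = 0.8333 / 0.986 = 0.8452
  r[V,V] = 1 (diagonal).
  r[V,W] = -0.8333 / (2.2174 · 0.5774) = -0.8333 / 1.2802 = -0.6509
  r[W,W] = 1 (diagonal).

R is symmetric with unit diagonal. Assembling:

R = [[1, -0.4621, 0.8452],
 [-0.4621, 1, -0.6509],
 [0.8452, -0.6509, 1]]


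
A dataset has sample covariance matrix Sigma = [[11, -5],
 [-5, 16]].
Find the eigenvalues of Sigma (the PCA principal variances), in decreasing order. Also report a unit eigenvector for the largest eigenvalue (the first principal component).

Step 1 — characteristic polynomial of 2×2 Sigma:
  det(Sigma - λI) = λ² - trace · λ + det = 0.
  trace = 11 + 16 = 27, det = 11·16 - (-5)² = 151.
Step 2 — discriminant:
  Δ = trace² - 4·det = 729 - 604 = 125.
Step 3 — eigenvalues:
  λ = (trace ± √Δ)/2 = (27 ± 11.1803)/2,
  λ_1 = 19.0902,  λ_2 = 7.9098.

Step 4 — unit eigenvector for λ_1: solve (Sigma - λ_1 I)v = 0. First row:
  (11 - 19.0902)·v_x + (-5)·v_y = 0, i.e. (-8.0902)·v_x + (-5)·v_y = 0,
  so v ∝ (b, λ_1 - a) = (-5, 8.0902); multiply by -1 so the first entry is positive: u = (5, -8.0902).
  ||u|| = √((5)² + (-8.0902)²) = √(90.4508) ≈ 9.5106,
  v_1 = u/||u|| ≈ (0.5257, -0.8507) (||v_1|| = 1).

λ_1 = 19.0902,  λ_2 = 7.9098;  v_1 ≈ (0.5257, -0.8507)


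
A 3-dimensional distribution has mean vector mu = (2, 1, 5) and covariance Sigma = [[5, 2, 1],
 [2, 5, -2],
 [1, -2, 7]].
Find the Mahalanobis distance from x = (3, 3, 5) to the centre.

Step 1 — centre the observation: (x - mu) = (1, 2, 0).

Step 2 — invert Sigma (cofactor / det for 3×3, or solve directly):
  Sigma^{-1} = [[0.2719, -0.1404, -0.0789],
 [-0.1404, 0.2982, 0.1053],
 [-0.0789, 0.1053, 0.1842]].

Step 3 — form the quadratic (x - mu)^T · Sigma^{-1} · (x - mu):
  Sigma^{-1} · (x - mu) = (-0.0088, 0.4561, 0.1316).
  (x - mu)^T · [Sigma^{-1} · (x - mu)] = (1)·(-0.0088) + (2)·(0.4561) + (0)·(0.1316) = 0.9035.

Step 4 — take square root: d = √(0.9035) ≈ 0.9505.

d(x, mu) = √(0.9035) ≈ 0.9505


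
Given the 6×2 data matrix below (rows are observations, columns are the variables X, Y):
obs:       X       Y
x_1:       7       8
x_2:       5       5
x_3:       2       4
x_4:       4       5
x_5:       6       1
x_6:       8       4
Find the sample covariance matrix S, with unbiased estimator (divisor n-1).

Step 1 — column means:
  mean(X) = (7 + 5 + 2 + 4 + 6 + 8) / 6 = 32/6 = 5.3333
  mean(Y) = (8 + 5 + 4 + 5 + 1 + 4) / 6 = 27/6 = 4.5

Step 2 — sample covariance S[i,j] = (1/(n-1)) · Σ_k (x_{k,i} - mean_i) · (x_{k,j} - mean_j), with n-1 = 5.
  S[X,X] = ((1.6667)·(1.6667) + (-0.3333)·(-0.3333) + (-3.3333)·(-3.3333) + (-1.3333)·(-1.3333) + (0.6667)·(0.6667) + (2.6667)·(2.6667)) / 5 = 23.3333/5 = 4.6667
  S[X,Y] = ((1.6667)·(3.5) + (-0.3333)·(0.5) + (-3.3333)·(-0.5) + (-1.3333)·(0.5) + (0.6667)·(-3.5) + (2.6667)·(-0.5)) / 5 = 3/5 = 0.6
  S[Y,Y] = ((3.5)·(3.5) + (0.5)·(0.5) + (-0.5)·(-0.5) + (0.5)·(0.5) + (-3.5)·(-3.5) + (-0.5)·(-0.5)) / 5 = 25.5/5 = 5.1

S is symmetric (S[j,i] = S[i,j]). Assembling:

S = [[4.6667, 0.6],
 [0.6, 5.1]]


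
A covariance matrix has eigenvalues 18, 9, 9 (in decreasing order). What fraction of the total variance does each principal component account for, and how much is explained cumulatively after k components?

Step 1 — total variance = trace(Sigma) = Σ λ_i = 18 + 9 + 9 = 36.

Step 2 — fraction explained by component i = λ_i / Σ λ:
  PC1: 18/36 = 0.5
  PC2: 9/36 = 0.25
  PC3: 9/36 = 0.25

Step 3 — cumulative fraction after k components = (λ_1 + ... + λ_k) / Σ λ:
  k = 1: 18/36 = 0.5
  k = 2: (18 + 9)/36 = 27/36 = 0.75
  k = 3: (18 + 9 + 9)/36 = 36/36 = 1

Summary (fraction, with percent):

explained: PC1 0.5 (50%), PC2 0.25 (25%), PC3 0.25 (25%);  cumulative: 0.5, 0.75, 1
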